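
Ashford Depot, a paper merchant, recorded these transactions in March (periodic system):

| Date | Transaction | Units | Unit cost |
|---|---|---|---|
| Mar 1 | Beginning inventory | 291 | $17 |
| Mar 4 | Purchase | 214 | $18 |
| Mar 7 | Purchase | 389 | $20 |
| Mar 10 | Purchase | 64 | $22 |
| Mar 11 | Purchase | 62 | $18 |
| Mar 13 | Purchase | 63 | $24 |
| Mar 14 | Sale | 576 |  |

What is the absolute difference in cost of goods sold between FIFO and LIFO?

FIFO COGS: 291 @ $17 + 214 @ $18 + 71 @ $20 = $10,219
LIFO COGS: 63 @ $24 + 62 @ $18 + 64 @ $22 + 387 @ $20 = $11,776
Difference = |$10,219 − $11,776| = $1,557

$1,557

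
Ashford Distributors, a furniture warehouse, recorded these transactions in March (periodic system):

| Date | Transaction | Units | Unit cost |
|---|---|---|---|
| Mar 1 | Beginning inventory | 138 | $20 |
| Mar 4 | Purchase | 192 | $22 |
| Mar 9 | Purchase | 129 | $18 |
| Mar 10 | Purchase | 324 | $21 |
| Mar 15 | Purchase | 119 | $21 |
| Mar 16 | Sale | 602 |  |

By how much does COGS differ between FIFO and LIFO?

FIFO COGS: 138 @ $20 + 192 @ $22 + 129 @ $18 + 143 @ $21 = $12,309
LIFO COGS: 119 @ $21 + 324 @ $21 + 129 @ $18 + 30 @ $22 = $12,285
Difference = |$12,309 − $12,285| = $24

$24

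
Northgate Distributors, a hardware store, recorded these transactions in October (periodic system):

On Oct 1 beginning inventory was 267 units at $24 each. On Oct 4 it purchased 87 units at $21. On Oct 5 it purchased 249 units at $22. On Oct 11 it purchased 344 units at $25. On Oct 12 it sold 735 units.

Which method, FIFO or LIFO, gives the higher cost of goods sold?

LIFO

FIFO COGS: 267 @ $24 + 87 @ $21 + 249 @ $22 + 132 @ $25 = $17,013
LIFO COGS: 344 @ $25 + 249 @ $22 + 87 @ $21 + 55 @ $24 = $17,225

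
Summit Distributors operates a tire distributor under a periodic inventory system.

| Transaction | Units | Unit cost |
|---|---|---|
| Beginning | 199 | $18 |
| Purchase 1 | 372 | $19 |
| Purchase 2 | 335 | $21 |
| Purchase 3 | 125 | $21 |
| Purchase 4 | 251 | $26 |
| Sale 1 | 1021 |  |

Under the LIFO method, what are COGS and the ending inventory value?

COGS = $22,076; ending inventory = $4,760

Sale 1 (1021) [LIFO — newest first]: 251 @ $26 + 125 @ $21 + 335 @ $21 + 310 @ $19 = $22,076
Ending inventory: 199 @ $18 + 62 @ $19 = $4,760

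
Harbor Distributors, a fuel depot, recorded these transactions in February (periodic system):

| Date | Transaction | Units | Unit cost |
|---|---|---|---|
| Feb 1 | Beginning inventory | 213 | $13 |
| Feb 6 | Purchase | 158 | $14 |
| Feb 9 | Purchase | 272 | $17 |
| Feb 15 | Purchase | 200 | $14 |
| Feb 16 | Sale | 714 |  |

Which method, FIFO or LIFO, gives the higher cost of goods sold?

FIFO COGS: 213 @ $13 + 158 @ $14 + 272 @ $17 + 71 @ $14 = $10,599
LIFO COGS: 200 @ $14 + 272 @ $17 + 158 @ $14 + 84 @ $13 = $10,728

LIFO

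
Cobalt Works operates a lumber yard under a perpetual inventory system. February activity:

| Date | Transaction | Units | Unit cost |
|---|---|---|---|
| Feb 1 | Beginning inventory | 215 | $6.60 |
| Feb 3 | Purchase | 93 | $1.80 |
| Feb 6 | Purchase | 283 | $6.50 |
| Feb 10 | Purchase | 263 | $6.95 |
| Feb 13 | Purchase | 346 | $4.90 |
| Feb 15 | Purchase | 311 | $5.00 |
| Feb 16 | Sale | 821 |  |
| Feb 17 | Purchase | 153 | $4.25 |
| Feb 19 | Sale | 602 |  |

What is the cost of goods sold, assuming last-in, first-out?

COGS = $7,688.60

Feb 16, 821 sold [LIFO — newest first]: 311 @ $5.00 + 346 @ $4.90 + 164 @ $6.95 = $4,390.20
Feb 19, 602 sold [LIFO — newest first]: 153 @ $4.25 + 99 @ $6.95 + 283 @ $6.50 + 67 @ $1.80 = $3,298.40
Total COGS = $4,390.20 + $3,298.40 = $7,688.60
Ending inventory: 215 @ $6.60 + 26 @ $1.80 = $1,465.80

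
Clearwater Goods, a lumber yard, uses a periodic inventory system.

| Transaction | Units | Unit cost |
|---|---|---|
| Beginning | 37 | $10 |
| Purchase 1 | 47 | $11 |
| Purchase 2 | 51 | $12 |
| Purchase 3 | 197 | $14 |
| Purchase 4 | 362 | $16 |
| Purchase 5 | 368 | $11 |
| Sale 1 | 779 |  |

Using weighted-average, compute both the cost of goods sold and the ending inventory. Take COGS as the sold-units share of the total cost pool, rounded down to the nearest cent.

COGS = $10,340.45; ending inventory = $3,756.55

Sale 1, sell 779: 779/1062 × $14,097.00 → $10,340.45
Ending inventory (cost pool remaining) = $3,756.55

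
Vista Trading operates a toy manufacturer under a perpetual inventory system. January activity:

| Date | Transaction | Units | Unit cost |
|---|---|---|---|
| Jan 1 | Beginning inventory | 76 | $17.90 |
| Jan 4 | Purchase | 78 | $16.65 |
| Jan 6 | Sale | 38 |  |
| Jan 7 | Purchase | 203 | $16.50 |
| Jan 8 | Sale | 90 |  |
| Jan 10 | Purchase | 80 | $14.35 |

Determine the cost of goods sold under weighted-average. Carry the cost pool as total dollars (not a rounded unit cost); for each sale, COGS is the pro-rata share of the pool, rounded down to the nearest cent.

COGS = $2,166.23

After Jan 1: 76 on hand, pool $1,360.40 (≈ $17.9000 each)
After Jan 4: 154 on hand, pool $2,659.10 (≈ $17.2669 each)
Jan 6, sell 38: 38/154 × $2,659.10 → $656.14
After Jan 7: 319 on hand, pool $5,352.46 (≈ $16.7789 each)
Jan 8, sell 90: 90/319 × $5,352.46 → $1,510.09
After Jan 10: 309 on hand, pool $4,990.37 (≈ $16.1501 each)
Total COGS = $656.14 + $1,510.09 = $2,166.23
Ending inventory (cost pool remaining) = $4,990.37
Check: goods available $7,156.60 = COGS $2,166.23 + ending $4,990.37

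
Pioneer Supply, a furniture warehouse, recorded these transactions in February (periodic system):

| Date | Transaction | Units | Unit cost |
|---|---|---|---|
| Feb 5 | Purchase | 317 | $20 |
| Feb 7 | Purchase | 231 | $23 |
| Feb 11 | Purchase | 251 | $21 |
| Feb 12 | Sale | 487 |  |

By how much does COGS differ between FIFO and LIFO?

FIFO COGS: 317 @ $20 + 170 @ $23 = $10,250
LIFO COGS: 251 @ $21 + 231 @ $23 + 5 @ $20 = $10,684
Difference = |$10,250 − $10,684| = $434

$434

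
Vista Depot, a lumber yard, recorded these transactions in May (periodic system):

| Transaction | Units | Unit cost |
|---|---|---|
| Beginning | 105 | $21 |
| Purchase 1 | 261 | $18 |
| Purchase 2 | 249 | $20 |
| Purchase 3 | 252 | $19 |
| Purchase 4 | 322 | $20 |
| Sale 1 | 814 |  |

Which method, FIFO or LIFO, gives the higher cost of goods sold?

LIFO

FIFO COGS: 105 @ $21 + 261 @ $18 + 249 @ $20 + 199 @ $19 = $15,664
LIFO COGS: 322 @ $20 + 252 @ $19 + 240 @ $20 = $16,028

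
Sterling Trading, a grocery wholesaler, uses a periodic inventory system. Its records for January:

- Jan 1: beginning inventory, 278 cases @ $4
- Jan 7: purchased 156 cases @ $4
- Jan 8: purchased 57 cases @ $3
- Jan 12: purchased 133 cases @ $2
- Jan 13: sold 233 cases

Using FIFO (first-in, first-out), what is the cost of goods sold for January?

COGS = $932

Jan 13, 233 sold [FIFO — oldest first]: 233 @ $4 = $932
Ending inventory: 45 @ $4 + 156 @ $4 + 57 @ $3 + 133 @ $2 = $1,241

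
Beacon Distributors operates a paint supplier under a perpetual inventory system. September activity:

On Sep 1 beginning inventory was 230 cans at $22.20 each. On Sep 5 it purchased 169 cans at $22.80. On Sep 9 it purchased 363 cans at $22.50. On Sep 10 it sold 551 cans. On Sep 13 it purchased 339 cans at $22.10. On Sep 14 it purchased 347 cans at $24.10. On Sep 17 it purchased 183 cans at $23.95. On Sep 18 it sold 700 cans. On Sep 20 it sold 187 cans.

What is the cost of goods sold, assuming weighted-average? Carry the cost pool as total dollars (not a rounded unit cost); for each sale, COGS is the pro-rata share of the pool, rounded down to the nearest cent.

After Sep 1: 230 on hand, pool $5,106.00 (≈ $22.2000 each)
After Sep 5: 399 on hand, pool $8,959.20 (≈ $22.4541 each)
After Sep 9: 762 on hand, pool $17,126.70 (≈ $22.4760 each)
Sep 10, sell 551: 551/762 × $17,126.70 → $12,384.26
After Sep 13: 550 on hand, pool $12,234.34 (≈ $22.2443 each)
After Sep 14: 897 on hand, pool $20,597.04 (≈ $22.9621 each)
After Sep 17: 1080 on hand, pool $24,979.89 (≈ $23.1295 each)
Sep 18, sell 700: 700/1080 × $24,979.89 → $16,190.66
Sep 20, sell 187: 187/380 × $8,789.23 → $4,325.22
Total COGS = $12,384.26 + $16,190.66 + $4,325.22 = $32,900.14
Ending inventory (cost pool remaining) = $4,464.01
Check: goods available $37,364.15 = COGS $32,900.14 + ending $4,464.01

COGS = $32,900.14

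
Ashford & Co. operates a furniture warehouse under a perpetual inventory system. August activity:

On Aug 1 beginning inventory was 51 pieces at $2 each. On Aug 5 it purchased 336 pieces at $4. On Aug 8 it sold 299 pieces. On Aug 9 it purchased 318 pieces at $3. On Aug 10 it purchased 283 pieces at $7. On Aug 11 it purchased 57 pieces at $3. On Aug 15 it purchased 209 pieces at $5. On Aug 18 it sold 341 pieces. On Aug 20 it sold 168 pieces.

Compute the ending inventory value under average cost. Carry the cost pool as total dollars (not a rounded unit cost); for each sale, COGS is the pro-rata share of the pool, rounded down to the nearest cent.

After Aug 1: 51 on hand, pool $102.00 (≈ $2.0000 each)
After Aug 5: 387 on hand, pool $1,446.00 (≈ $3.7364 each)
Aug 8, sell 299: 299/387 × $1,446.00 → $1,117.19
After Aug 9: 406 on hand, pool $1,282.81 (≈ $3.1596 each)
After Aug 10: 689 on hand, pool $3,263.81 (≈ $4.7370 each)
After Aug 11: 746 on hand, pool $3,434.81 (≈ $4.6043 each)
After Aug 15: 955 on hand, pool $4,479.81 (≈ $4.6909 each)
Aug 18, sell 341: 341/955 × $4,479.81 → $1,599.59
Aug 20, sell 168: 168/614 × $2,880.22 → $788.07
Total COGS = $1,117.19 + $1,599.59 + $788.07 = $3,504.85
Ending inventory (cost pool remaining) = $2,092.15
Check: goods available $5,597.00 = COGS $3,504.85 + ending $2,092.15

Ending inventory = $2,092.15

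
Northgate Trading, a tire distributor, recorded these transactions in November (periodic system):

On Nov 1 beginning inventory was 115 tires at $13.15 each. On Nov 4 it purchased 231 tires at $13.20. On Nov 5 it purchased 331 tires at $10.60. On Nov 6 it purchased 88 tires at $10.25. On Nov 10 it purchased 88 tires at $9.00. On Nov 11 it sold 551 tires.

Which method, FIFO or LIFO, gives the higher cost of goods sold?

FIFO COGS: 115 @ $13.15 + 231 @ $13.20 + 205 @ $10.60 = $6,734.45
LIFO COGS: 88 @ $9.00 + 88 @ $10.25 + 331 @ $10.60 + 44 @ $13.20 = $5,783.40

FIFO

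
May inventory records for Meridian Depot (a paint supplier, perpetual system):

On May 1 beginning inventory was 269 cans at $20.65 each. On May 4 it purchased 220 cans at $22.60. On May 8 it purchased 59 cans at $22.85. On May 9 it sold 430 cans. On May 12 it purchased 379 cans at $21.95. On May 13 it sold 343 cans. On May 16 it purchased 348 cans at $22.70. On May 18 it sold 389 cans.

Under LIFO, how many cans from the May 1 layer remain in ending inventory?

113

May 9, 430 sold [LIFO — newest first]: 59 @ $22.85 + 220 @ $22.60 + 151 @ $20.65 = $9,438.30
May 13, 343 sold [LIFO — newest first]: 343 @ $21.95 = $7,528.85
May 18, 389 sold [LIFO — newest first]: 348 @ $22.70 + 36 @ $21.95 + 5 @ $20.65 = $8,793.05
Total COGS = $9,438.30 + $7,528.85 + $8,793.05 = $25,760.20
Ending inventory: 113 @ $20.65 = $2,333.45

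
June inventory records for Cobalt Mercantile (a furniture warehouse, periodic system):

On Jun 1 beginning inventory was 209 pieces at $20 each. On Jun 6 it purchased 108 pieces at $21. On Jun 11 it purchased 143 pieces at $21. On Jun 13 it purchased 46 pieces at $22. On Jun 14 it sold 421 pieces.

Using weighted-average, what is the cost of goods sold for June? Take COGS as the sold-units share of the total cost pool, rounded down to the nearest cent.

Jun 14, sell 421: 421/506 × $10,463.00 → $8,705.38
Ending inventory (cost pool remaining) = $1,757.62

COGS = $8,705.38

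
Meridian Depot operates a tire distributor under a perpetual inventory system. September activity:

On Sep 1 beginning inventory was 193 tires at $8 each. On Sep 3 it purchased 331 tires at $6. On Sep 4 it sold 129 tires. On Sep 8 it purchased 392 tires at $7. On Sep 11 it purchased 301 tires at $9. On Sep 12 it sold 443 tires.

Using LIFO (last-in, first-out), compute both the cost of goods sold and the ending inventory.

COGS = $4,477; ending inventory = $4,506

Sep 4, 129 sold [LIFO — newest first]: 129 @ $6 = $774
Sep 12, 443 sold [LIFO — newest first]: 301 @ $9 + 142 @ $7 = $3,703
Total COGS = $774 + $3,703 = $4,477
Ending inventory: 193 @ $8 + 202 @ $6 + 250 @ $7 = $4,506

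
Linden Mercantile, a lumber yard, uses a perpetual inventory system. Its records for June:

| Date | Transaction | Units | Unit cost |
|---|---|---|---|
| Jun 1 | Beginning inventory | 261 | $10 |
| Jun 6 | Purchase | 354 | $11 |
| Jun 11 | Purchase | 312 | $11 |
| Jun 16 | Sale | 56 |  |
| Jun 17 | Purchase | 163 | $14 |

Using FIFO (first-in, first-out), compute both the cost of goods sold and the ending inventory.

COGS = $560; ending inventory = $11,658

Jun 16, 56 sold [FIFO — oldest first]: 56 @ $10 = $560
Ending inventory: 205 @ $10 + 354 @ $11 + 312 @ $11 + 163 @ $14 = $11,658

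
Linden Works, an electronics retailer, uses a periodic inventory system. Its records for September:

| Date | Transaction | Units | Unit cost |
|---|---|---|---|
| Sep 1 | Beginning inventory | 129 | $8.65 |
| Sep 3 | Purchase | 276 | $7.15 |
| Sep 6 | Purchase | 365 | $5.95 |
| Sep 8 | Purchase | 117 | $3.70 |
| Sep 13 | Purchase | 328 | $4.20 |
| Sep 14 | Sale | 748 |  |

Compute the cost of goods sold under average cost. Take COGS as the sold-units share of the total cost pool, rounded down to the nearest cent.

COGS = $4,353.48

Sep 14, sell 748: 748/1215 × $7,071.50 → $4,353.48
Ending inventory (cost pool remaining) = $2,718.02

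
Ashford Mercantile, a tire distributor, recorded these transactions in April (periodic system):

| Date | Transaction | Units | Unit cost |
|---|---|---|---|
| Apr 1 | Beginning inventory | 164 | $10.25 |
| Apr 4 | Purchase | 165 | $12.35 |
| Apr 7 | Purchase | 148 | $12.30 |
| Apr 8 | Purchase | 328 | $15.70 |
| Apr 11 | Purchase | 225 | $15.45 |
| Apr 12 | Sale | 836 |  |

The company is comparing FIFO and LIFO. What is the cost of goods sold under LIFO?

COGS = $12,113.50

FIFO COGS: 164 @ $10.25 + 165 @ $12.35 + 148 @ $12.30 + 328 @ $15.70 + 31 @ $15.45 = $11,167.70
LIFO COGS: 225 @ $15.45 + 328 @ $15.70 + 148 @ $12.30 + 135 @ $12.35 = $12,113.50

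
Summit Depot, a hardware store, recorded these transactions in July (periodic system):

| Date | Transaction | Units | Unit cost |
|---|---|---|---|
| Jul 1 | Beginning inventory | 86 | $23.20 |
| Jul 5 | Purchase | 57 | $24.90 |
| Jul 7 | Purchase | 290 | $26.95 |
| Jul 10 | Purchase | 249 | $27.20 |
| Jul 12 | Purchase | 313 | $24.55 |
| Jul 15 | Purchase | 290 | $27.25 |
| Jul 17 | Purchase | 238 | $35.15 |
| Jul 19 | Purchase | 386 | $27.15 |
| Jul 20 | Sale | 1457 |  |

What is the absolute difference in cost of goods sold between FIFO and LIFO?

FIFO COGS: 86 @ $23.20 + 57 @ $24.90 + 290 @ $26.95 + 249 @ $27.20 + 313 @ $24.55 + 290 @ $27.25 + 172 @ $35.15 = $39,635.25
LIFO COGS: 386 @ $27.15 + 238 @ $35.15 + 290 @ $27.25 + 313 @ $24.55 + 230 @ $27.20 = $40,688.25
Difference = |$39,635.25 − $40,688.25| = $1,053.00

$1,053.00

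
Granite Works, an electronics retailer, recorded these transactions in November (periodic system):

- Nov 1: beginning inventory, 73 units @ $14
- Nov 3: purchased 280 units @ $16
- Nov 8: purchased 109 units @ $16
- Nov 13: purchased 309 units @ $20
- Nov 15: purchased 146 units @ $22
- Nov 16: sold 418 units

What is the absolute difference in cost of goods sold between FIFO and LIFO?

$2,110

FIFO COGS: 73 @ $14 + 280 @ $16 + 65 @ $16 = $6,542
LIFO COGS: 146 @ $22 + 272 @ $20 = $8,652
Difference = |$6,542 − $8,652| = $2,110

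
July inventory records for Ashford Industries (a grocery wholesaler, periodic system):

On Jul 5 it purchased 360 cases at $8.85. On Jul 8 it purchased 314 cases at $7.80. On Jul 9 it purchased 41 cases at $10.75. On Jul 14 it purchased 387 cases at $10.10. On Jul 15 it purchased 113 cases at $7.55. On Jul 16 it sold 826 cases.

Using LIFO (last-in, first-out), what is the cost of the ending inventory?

Jul 16, 826 sold [LIFO — newest first]: 113 @ $7.55 + 387 @ $10.10 + 41 @ $10.75 + 285 @ $7.80 = $7,425.60
Ending inventory: 360 @ $8.85 + 29 @ $7.80 = $3,412.20

Ending inventory = $3,412.20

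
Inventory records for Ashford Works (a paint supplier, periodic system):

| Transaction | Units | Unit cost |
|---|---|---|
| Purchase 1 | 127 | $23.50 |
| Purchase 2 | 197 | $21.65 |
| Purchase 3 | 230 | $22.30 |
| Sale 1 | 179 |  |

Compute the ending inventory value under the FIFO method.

Sale 1 (179) [FIFO — oldest first]: 127 @ $23.50 + 52 @ $21.65 = $4,110.30
Ending inventory: 145 @ $21.65 + 230 @ $22.30 = $8,268.25

Ending inventory = $8,268.25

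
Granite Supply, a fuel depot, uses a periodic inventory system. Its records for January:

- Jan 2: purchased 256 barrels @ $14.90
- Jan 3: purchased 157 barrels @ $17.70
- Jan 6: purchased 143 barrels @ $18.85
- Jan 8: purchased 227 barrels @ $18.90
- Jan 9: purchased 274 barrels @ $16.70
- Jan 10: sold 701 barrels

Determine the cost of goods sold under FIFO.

Jan 10, 701 sold [FIFO — oldest first]: 256 @ $14.90 + 157 @ $17.70 + 143 @ $18.85 + 145 @ $18.90 = $12,029.35
Ending inventory: 82 @ $18.90 + 274 @ $16.70 = $6,125.60
Check: goods available $18,154.95 = COGS $12,029.35 + ending $6,125.60

COGS = $12,029.35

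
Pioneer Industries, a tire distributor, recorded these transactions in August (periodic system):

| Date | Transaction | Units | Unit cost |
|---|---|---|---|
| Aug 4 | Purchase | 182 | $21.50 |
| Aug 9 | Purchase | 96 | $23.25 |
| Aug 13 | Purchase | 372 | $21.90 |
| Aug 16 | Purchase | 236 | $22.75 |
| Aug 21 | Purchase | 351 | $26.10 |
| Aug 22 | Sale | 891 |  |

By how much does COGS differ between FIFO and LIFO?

$1,396.40

FIFO COGS: 182 @ $21.50 + 96 @ $23.25 + 372 @ $21.90 + 236 @ $22.75 + 5 @ $26.10 = $19,791.30
LIFO COGS: 351 @ $26.10 + 236 @ $22.75 + 304 @ $21.90 = $21,187.70
Difference = |$19,791.30 − $21,187.70| = $1,396.40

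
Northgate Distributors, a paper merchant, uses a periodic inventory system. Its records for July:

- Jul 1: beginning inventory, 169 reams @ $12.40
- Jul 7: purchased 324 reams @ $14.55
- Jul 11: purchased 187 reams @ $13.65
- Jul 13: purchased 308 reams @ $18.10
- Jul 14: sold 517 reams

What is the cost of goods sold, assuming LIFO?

Jul 14, 517 sold [LIFO — newest first]: 308 @ $18.10 + 187 @ $13.65 + 22 @ $14.55 = $8,447.45
Ending inventory: 169 @ $12.40 + 302 @ $14.55 = $6,489.70
Check: goods available $14,937.15 = COGS $8,447.45 + ending $6,489.70

COGS = $8,447.45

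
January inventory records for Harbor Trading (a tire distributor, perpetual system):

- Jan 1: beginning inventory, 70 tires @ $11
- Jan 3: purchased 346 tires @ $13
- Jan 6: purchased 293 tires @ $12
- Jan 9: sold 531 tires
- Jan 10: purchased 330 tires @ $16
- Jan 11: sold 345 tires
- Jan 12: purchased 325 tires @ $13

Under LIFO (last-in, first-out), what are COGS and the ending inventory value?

COGS = $12,085; ending inventory = $6,204

Jan 9, 531 sold [LIFO — newest first]: 293 @ $12 + 238 @ $13 = $6,610
Jan 11, 345 sold [LIFO — newest first]: 330 @ $16 + 15 @ $13 = $5,475
Total COGS = $6,610 + $5,475 = $12,085
Ending inventory: 70 @ $11 + 93 @ $13 + 325 @ $13 = $6,204
Check: goods available $18,289 = COGS $12,085 + ending $6,204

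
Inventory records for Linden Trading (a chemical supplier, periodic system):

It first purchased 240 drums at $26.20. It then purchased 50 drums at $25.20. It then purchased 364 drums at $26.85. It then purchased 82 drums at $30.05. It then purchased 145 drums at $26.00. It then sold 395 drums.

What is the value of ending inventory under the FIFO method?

Sale 1 (395) [FIFO — oldest first]: 240 @ $26.20 + 50 @ $25.20 + 105 @ $26.85 = $10,367.25
Ending inventory: 259 @ $26.85 + 82 @ $30.05 + 145 @ $26.00 = $13,188.25

Ending inventory = $13,188.25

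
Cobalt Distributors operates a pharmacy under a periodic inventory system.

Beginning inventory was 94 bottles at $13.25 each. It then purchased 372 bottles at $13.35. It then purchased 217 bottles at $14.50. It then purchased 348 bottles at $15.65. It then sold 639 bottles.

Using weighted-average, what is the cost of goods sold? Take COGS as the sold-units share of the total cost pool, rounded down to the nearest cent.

Sale 1, sell 639: 639/1031 × $14,804.40 → $9,175.56
Ending inventory (cost pool remaining) = $5,628.84
Check: goods available $14,804.40 = COGS $9,175.56 + ending $5,628.84

COGS = $9,175.56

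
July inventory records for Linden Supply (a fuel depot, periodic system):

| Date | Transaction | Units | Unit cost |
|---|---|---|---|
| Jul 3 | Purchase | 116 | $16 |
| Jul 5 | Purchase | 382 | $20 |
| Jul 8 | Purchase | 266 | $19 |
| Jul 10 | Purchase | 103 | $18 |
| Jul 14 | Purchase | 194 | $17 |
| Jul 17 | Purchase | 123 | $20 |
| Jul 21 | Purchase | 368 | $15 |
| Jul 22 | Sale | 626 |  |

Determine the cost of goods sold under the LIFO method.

Jul 22, 626 sold [LIFO — newest first]: 368 @ $15 + 123 @ $20 + 135 @ $17 = $10,275
Ending inventory: 116 @ $16 + 382 @ $20 + 266 @ $19 + 103 @ $18 + 59 @ $17 = $17,407
Check: goods available $27,682 = COGS $10,275 + ending $17,407

COGS = $10,275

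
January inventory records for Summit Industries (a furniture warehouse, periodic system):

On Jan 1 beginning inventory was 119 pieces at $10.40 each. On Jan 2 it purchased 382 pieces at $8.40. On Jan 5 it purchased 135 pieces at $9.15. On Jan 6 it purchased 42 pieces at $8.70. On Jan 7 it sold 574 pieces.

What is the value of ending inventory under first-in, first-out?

Jan 7, 574 sold [FIFO — oldest first]: 119 @ $10.40 + 382 @ $8.40 + 73 @ $9.15 = $5,114.35
Ending inventory: 62 @ $9.15 + 42 @ $8.70 = $932.70

Ending inventory = $932.70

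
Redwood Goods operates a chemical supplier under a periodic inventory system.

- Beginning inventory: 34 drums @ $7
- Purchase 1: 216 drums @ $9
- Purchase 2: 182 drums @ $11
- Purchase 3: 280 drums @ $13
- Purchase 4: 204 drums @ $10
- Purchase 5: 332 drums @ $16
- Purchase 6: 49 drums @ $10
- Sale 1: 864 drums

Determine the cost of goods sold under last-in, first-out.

Sale 1 (864) [LIFO — newest first]: 49 @ $10 + 332 @ $16 + 204 @ $10 + 279 @ $13 = $11,469
Ending inventory: 34 @ $7 + 216 @ $9 + 182 @ $11 + 1 @ $13 = $4,197
Check: goods available $15,666 = COGS $11,469 + ending $4,197

COGS = $11,469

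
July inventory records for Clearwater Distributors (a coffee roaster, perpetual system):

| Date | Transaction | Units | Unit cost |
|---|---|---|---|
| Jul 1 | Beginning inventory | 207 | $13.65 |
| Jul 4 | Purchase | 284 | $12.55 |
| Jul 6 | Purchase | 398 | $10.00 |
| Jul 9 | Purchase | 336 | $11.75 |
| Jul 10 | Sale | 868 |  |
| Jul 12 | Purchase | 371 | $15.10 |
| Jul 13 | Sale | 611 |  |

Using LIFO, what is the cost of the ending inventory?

Ending inventory = $1,597.05

Jul 10, 868 sold [LIFO — newest first]: 336 @ $11.75 + 398 @ $10.00 + 134 @ $12.55 = $9,609.70
Jul 13, 611 sold [LIFO — newest first]: 371 @ $15.10 + 150 @ $12.55 + 90 @ $13.65 = $8,713.10
Total COGS = $9,609.70 + $8,713.10 = $18,322.80
Ending inventory: 117 @ $13.65 = $1,597.05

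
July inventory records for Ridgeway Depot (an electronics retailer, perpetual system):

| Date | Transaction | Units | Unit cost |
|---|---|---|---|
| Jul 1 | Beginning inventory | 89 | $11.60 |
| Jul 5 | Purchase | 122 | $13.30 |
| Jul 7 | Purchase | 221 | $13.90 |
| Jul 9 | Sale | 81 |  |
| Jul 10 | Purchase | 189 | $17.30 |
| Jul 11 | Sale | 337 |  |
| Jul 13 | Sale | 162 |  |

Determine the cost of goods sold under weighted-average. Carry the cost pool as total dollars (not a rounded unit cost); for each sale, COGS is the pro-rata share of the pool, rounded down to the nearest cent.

COGS = $8,395.05

After Jul 1: 89 on hand, pool $1,032.40 (≈ $11.6000 each)
After Jul 5: 211 on hand, pool $2,655.00 (≈ $12.5829 each)
After Jul 7: 432 on hand, pool $5,726.90 (≈ $13.2567 each)
Jul 9, sell 81: 81/432 × $5,726.90 → $1,073.79
After Jul 10: 540 on hand, pool $7,922.81 (≈ $14.6719 each)
Jul 11, sell 337: 337/540 × $7,922.81 → $4,944.42
Jul 13, sell 162: 162/203 × $2,978.39 → $2,376.84
Total COGS = $1,073.79 + $4,944.42 + $2,376.84 = $8,395.05
Ending inventory (cost pool remaining) = $601.55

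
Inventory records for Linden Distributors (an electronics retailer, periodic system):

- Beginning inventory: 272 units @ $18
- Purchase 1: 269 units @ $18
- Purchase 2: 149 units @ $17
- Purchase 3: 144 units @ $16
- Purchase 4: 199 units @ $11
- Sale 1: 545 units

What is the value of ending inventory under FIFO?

Sale 1 (545) [FIFO — oldest first]: 272 @ $18 + 269 @ $18 + 4 @ $17 = $9,806
Ending inventory: 145 @ $17 + 144 @ $16 + 199 @ $11 = $6,958
Check: goods available $16,764 = COGS $9,806 + ending $6,958

Ending inventory = $6,958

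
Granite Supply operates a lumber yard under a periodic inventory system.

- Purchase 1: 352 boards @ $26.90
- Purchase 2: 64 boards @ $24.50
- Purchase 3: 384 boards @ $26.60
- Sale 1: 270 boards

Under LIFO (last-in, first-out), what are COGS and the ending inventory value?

Sale 1 (270) [LIFO — newest first]: 270 @ $26.60 = $7,182.00
Ending inventory: 352 @ $26.90 + 64 @ $24.50 + 114 @ $26.60 = $14,069.20
Check: goods available $21,251.20 = COGS $7,182.00 + ending $14,069.20

COGS = $7,182.00; ending inventory = $14,069.20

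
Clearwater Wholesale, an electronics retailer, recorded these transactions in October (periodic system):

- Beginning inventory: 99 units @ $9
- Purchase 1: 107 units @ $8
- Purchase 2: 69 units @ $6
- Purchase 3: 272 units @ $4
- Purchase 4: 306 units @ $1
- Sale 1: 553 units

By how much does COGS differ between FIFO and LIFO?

FIFO COGS: 99 @ $9 + 107 @ $8 + 69 @ $6 + 272 @ $4 + 6 @ $1 = $3,255
LIFO COGS: 306 @ $1 + 247 @ $4 = $1,294
Difference = |$3,255 − $1,294| = $1,961

$1,961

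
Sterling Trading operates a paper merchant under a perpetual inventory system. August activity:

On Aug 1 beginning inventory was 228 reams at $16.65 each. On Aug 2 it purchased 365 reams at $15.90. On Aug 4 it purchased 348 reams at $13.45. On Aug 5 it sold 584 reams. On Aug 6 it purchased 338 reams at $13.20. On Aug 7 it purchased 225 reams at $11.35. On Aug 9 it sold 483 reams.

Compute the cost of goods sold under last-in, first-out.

Aug 5, 584 sold [LIFO — newest first]: 348 @ $13.45 + 236 @ $15.90 = $8,433.00
Aug 9, 483 sold [LIFO — newest first]: 225 @ $11.35 + 258 @ $13.20 = $5,959.35
Total COGS = $8,433.00 + $5,959.35 = $14,392.35
Ending inventory: 228 @ $16.65 + 129 @ $15.90 + 80 @ $13.20 = $6,903.30

COGS = $14,392.35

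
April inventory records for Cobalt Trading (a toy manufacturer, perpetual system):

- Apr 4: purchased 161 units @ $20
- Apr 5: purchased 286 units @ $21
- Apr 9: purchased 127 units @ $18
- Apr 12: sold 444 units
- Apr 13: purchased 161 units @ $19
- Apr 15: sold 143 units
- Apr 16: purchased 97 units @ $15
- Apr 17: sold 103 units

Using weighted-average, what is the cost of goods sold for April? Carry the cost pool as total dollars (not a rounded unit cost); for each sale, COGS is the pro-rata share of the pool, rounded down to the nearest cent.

COGS = $13,512.42

After Apr 4: 161 on hand, pool $3,220.00 (≈ $20.0000 each)
After Apr 5: 447 on hand, pool $9,226.00 (≈ $20.6398 each)
After Apr 9: 574 on hand, pool $11,512.00 (≈ $20.0557 each)
Apr 12, sell 444: 444/574 × $11,512.00 → $8,904.75
After Apr 13: 291 on hand, pool $5,666.25 (≈ $19.4716 each)
Apr 15, sell 143: 143/291 × $5,666.25 → $2,784.44
After Apr 16: 245 on hand, pool $4,336.81 (≈ $17.7013 each)
Apr 17, sell 103: 103/245 × $4,336.81 → $1,823.23
Total COGS = $8,904.75 + $2,784.44 + $1,823.23 = $13,512.42
Ending inventory (cost pool remaining) = $2,513.58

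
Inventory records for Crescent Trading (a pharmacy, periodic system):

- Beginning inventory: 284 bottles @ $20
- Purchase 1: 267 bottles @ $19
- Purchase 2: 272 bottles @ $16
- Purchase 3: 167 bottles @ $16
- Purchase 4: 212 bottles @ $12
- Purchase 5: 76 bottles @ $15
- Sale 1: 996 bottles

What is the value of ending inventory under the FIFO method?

Sale 1 (996) [FIFO — oldest first]: 284 @ $20 + 267 @ $19 + 272 @ $16 + 167 @ $16 + 6 @ $12 = $17,849
Ending inventory: 206 @ $12 + 76 @ $15 = $3,612

Ending inventory = $3,612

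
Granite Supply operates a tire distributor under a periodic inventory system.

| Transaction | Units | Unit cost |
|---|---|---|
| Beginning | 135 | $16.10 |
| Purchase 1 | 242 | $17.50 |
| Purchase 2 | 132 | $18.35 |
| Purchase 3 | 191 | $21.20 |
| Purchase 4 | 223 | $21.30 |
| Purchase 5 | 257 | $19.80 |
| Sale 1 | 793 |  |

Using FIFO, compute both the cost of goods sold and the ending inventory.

Sale 1 (793) [FIFO — oldest first]: 135 @ $16.10 + 242 @ $17.50 + 132 @ $18.35 + 191 @ $21.20 + 93 @ $21.30 = $14,860.80
Ending inventory: 130 @ $21.30 + 257 @ $19.80 = $7,857.60
Check: goods available $22,718.40 = COGS $14,860.80 + ending $7,857.60

COGS = $14,860.80; ending inventory = $7,857.60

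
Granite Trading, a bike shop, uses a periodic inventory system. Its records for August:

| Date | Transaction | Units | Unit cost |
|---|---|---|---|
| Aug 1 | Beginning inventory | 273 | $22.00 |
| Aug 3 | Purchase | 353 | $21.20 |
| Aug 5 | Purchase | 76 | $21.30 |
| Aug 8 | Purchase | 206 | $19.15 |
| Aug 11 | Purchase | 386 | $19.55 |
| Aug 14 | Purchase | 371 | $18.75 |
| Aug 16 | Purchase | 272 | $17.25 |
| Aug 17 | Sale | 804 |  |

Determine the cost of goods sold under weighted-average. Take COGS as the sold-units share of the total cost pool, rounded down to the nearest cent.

COGS = $15,875.72

Aug 17, sell 804: 804/1937 × $38,247.85 → $15,875.72
Ending inventory (cost pool remaining) = $22,372.13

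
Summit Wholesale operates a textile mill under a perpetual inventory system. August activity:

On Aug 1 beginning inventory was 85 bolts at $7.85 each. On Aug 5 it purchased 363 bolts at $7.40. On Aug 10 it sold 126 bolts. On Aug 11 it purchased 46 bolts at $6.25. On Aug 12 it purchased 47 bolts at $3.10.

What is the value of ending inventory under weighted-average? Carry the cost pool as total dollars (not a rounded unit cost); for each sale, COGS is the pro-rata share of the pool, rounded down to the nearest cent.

After Aug 1: 85 on hand, pool $667.25 (≈ $7.8500 each)
After Aug 5: 448 on hand, pool $3,353.45 (≈ $7.4854 each)
Aug 10, sell 126: 126/448 × $3,353.45 → $943.15
After Aug 11: 368 on hand, pool $2,697.80 (≈ $7.3310 each)
After Aug 12: 415 on hand, pool $2,843.50 (≈ $6.8518 each)
Ending inventory (cost pool remaining) = $2,843.50

Ending inventory = $2,843.50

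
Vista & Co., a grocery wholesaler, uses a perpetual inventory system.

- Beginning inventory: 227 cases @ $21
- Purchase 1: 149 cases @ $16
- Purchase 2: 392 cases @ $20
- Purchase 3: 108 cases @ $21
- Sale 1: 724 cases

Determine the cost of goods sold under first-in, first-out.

Sale 1 (724) [FIFO — oldest first]: 227 @ $21 + 149 @ $16 + 348 @ $20 = $14,111
Ending inventory: 44 @ $20 + 108 @ $21 = $3,148
Check: goods available $17,259 = COGS $14,111 + ending $3,148

COGS = $14,111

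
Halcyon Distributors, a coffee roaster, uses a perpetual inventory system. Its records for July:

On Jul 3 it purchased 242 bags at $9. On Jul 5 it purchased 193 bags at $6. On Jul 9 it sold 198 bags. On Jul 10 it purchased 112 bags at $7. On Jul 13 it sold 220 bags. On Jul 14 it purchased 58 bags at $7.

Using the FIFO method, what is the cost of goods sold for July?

Jul 9, 198 sold [FIFO — oldest first]: 198 @ $9 = $1,782
Jul 13, 220 sold [FIFO — oldest first]: 44 @ $9 + 176 @ $6 = $1,452
Total COGS = $1,782 + $1,452 = $3,234
Ending inventory: 17 @ $6 + 112 @ $7 + 58 @ $7 = $1,292

COGS = $3,234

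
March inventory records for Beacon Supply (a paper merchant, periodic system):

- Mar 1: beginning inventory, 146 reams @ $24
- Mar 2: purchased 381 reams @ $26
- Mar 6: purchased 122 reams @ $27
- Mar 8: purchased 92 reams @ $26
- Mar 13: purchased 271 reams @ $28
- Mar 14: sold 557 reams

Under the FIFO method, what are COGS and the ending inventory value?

Mar 14, 557 sold [FIFO — oldest first]: 146 @ $24 + 381 @ $26 + 30 @ $27 = $14,220
Ending inventory: 92 @ $27 + 92 @ $26 + 271 @ $28 = $12,464
Check: goods available $26,684 = COGS $14,220 + ending $12,464

COGS = $14,220; ending inventory = $12,464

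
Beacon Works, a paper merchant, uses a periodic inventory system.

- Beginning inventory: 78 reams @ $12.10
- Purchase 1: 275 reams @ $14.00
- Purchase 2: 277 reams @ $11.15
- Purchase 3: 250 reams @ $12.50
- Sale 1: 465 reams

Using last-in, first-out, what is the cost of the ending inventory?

Sale 1 (465) [LIFO — newest first]: 250 @ $12.50 + 215 @ $11.15 = $5,522.25
Ending inventory: 78 @ $12.10 + 275 @ $14.00 + 62 @ $11.15 = $5,485.10

Ending inventory = $5,485.10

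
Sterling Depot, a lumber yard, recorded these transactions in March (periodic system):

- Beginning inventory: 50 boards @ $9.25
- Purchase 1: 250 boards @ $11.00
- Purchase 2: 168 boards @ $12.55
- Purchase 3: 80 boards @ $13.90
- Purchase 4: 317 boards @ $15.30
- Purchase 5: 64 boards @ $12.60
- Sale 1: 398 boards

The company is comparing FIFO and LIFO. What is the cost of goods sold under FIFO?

COGS = $4,442.40

FIFO COGS: 50 @ $9.25 + 250 @ $11.00 + 98 @ $12.55 = $4,442.40
LIFO COGS: 64 @ $12.60 + 317 @ $15.30 + 17 @ $13.90 = $5,892.80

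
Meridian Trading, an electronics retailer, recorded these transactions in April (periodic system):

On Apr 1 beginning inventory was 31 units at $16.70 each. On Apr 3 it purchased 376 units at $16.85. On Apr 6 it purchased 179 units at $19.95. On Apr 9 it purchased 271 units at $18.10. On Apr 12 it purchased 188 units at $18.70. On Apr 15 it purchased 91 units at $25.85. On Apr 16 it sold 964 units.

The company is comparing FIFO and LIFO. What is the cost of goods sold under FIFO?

COGS = $17,330.35

FIFO COGS: 31 @ $16.70 + 376 @ $16.85 + 179 @ $19.95 + 271 @ $18.10 + 107 @ $18.70 = $17,330.35
LIFO COGS: 91 @ $25.85 + 188 @ $18.70 + 271 @ $18.10 + 179 @ $19.95 + 235 @ $16.85 = $18,303.85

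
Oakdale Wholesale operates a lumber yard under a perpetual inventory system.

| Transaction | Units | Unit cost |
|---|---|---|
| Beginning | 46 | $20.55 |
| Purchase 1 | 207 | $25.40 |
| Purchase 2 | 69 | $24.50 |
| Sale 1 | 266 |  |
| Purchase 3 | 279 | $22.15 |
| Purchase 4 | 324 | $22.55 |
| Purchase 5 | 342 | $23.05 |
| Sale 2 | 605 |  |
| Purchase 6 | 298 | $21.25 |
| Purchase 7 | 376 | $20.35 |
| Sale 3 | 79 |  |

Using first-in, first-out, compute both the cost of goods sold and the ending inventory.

Sale 1 (266) [FIFO — oldest first]: 46 @ $20.55 + 207 @ $25.40 + 13 @ $24.50 = $6,521.60
Sale 2 (605) [FIFO — oldest first]: 56 @ $24.50 + 279 @ $22.15 + 270 @ $22.55 = $13,640.35
Sale 3 (79) [FIFO — oldest first]: 54 @ $22.55 + 25 @ $23.05 = $1,793.95
Total COGS = $6,521.60 + $13,640.35 + $1,793.95 = $21,955.90
Ending inventory: 317 @ $23.05 + 298 @ $21.25 + 376 @ $20.35 = $21,290.95
Check: goods available $43,246.85 = COGS $21,955.90 + ending $21,290.95

COGS = $21,955.90; ending inventory = $21,290.95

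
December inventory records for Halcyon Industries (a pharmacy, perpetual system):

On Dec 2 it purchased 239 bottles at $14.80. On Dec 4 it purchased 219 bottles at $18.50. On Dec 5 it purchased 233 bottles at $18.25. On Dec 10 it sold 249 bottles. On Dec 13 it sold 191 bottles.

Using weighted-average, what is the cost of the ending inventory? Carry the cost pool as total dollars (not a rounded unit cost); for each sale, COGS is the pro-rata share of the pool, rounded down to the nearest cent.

After Dec 2: 239 on hand, pool $3,537.20 (≈ $14.8000 each)
After Dec 4: 458 on hand, pool $7,588.70 (≈ $16.5692 each)
After Dec 5: 691 on hand, pool $11,840.95 (≈ $17.1360 each)
Dec 10, sell 249: 249/691 × $11,840.95 → $4,266.85
Dec 13, sell 191: 191/442 × $7,574.10 → $3,272.97
Total COGS = $4,266.85 + $3,272.97 = $7,539.82
Ending inventory (cost pool remaining) = $4,301.13
Check: goods available $11,840.95 = COGS $7,539.82 + ending $4,301.13

Ending inventory = $4,301.13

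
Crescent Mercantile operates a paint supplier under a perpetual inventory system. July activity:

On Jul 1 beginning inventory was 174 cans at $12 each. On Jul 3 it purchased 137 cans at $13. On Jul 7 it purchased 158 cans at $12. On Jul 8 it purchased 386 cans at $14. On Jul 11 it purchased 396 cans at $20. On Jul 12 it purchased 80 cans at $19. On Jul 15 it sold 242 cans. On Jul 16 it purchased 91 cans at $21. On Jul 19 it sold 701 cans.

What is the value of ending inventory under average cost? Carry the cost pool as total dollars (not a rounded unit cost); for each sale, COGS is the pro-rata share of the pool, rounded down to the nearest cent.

After Jul 1: 174 on hand, pool $2,088.00 (≈ $12.0000 each)
After Jul 3: 311 on hand, pool $3,869.00 (≈ $12.4405 each)
After Jul 7: 469 on hand, pool $5,765.00 (≈ $12.2921 each)
After Jul 8: 855 on hand, pool $11,169.00 (≈ $13.0632 each)
After Jul 11: 1251 on hand, pool $19,089.00 (≈ $15.2590 each)
After Jul 12: 1331 on hand, pool $20,609.00 (≈ $15.4838 each)
Jul 15, sell 242: 242/1331 × $20,609.00 → $3,747.09
After Jul 16: 1180 on hand, pool $18,772.91 (≈ $15.9092 each)
Jul 19, sell 701: 701/1180 × $18,772.91 → $11,152.38
Total COGS = $3,747.09 + $11,152.38 = $14,899.47
Ending inventory (cost pool remaining) = $7,620.53
Check: goods available $22,520.00 = COGS $14,899.47 + ending $7,620.53

Ending inventory = $7,620.53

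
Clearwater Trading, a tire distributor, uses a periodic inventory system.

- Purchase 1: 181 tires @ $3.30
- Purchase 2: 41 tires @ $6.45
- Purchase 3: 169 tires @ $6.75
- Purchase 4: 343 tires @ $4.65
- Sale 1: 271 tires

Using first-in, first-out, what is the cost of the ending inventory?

Sale 1 (271) [FIFO — oldest first]: 181 @ $3.30 + 41 @ $6.45 + 49 @ $6.75 = $1,192.50
Ending inventory: 120 @ $6.75 + 343 @ $4.65 = $2,404.95
Check: goods available $3,597.45 = COGS $1,192.50 + ending $2,404.95

Ending inventory = $2,404.95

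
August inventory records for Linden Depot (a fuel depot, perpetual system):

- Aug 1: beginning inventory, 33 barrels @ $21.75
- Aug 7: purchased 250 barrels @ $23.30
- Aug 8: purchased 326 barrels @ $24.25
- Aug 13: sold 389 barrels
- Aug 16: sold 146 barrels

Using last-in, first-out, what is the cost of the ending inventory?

Aug 13, 389 sold [LIFO — newest first]: 326 @ $24.25 + 63 @ $23.30 = $9,373.40
Aug 16, 146 sold [LIFO — newest first]: 146 @ $23.30 = $3,401.80
Total COGS = $9,373.40 + $3,401.80 = $12,775.20
Ending inventory: 33 @ $21.75 + 41 @ $23.30 = $1,673.05

Ending inventory = $1,673.05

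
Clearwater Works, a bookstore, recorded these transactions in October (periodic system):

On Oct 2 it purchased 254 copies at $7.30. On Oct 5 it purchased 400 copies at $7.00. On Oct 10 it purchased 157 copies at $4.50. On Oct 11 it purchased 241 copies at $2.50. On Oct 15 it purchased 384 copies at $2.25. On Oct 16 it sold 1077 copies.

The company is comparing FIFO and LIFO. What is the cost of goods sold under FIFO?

COGS = $6,019.45

FIFO COGS: 254 @ $7.30 + 400 @ $7.00 + 157 @ $4.50 + 241 @ $2.50 + 25 @ $2.25 = $6,019.45
LIFO COGS: 384 @ $2.25 + 241 @ $2.50 + 157 @ $4.50 + 295 @ $7.00 = $4,238.00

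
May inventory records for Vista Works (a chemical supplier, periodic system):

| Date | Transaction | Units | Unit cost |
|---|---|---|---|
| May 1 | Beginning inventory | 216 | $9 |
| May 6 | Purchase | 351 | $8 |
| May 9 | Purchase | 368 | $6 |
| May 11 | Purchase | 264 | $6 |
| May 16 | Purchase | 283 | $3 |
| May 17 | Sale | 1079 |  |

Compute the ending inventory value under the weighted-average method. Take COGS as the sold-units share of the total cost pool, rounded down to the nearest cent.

May 17, sell 1079: 1079/1482 × $9,393.00 → $6,838.76
Ending inventory (cost pool remaining) = $2,554.24

Ending inventory = $2,554.24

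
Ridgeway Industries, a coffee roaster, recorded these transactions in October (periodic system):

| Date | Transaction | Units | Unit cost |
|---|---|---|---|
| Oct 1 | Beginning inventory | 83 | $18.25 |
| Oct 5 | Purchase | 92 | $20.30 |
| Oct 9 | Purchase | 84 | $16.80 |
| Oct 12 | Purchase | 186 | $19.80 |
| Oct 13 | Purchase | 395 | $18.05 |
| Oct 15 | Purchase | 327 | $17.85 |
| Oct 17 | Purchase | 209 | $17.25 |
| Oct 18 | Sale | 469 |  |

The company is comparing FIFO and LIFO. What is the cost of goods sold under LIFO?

COGS = $8,246.25

FIFO COGS: 83 @ $18.25 + 92 @ $20.30 + 84 @ $16.80 + 186 @ $19.80 + 24 @ $18.05 = $8,909.55
LIFO COGS: 209 @ $17.25 + 260 @ $17.85 = $8,246.25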